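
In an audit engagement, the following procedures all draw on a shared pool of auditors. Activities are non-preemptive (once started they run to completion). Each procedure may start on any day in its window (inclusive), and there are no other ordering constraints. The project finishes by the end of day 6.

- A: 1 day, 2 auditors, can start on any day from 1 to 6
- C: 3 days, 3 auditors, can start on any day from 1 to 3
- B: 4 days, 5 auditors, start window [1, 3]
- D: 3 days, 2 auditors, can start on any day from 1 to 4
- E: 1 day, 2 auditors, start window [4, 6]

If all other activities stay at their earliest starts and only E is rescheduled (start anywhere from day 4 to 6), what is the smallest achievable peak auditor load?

12

E@4: d1:12  d2:10  d3:10  d4:7  d5:0  d6:0 → peak 12
E@5: d1:12  d2:10  d3:10  d4:5  d5:2  d6:0 → peak 12
E@6: d1:12  d2:10  d3:10  d4:5  d5:0  d6:2 → peak 12
Best is E@4, peak 12.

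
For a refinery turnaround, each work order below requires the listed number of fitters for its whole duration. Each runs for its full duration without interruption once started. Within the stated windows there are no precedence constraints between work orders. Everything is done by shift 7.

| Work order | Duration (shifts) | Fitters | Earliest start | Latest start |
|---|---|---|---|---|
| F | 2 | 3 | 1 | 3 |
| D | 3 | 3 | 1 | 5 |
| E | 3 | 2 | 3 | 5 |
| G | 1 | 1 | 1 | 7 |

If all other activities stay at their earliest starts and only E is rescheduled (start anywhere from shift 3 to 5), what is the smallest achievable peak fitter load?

E@3: s1:7  s2:6  s3:5  s4:2  s5:2  s6:0  s7:0 → peak 7
E@4: s1:7  s2:6  s3:3  s4:2  s5:2  s6:2  s7:0 → peak 7
E@5: s1:7  s2:6  s3:3  s4:0  s5:2  s6:2  s7:2 → peak 7
Best is E@3, peak 7.

7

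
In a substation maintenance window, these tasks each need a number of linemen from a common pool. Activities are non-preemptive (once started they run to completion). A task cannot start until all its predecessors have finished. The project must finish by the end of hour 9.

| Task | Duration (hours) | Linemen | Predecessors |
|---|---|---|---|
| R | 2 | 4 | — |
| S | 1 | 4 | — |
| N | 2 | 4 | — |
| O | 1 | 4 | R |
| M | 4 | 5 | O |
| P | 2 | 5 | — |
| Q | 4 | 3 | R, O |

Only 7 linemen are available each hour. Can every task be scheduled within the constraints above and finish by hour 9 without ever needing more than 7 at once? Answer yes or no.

no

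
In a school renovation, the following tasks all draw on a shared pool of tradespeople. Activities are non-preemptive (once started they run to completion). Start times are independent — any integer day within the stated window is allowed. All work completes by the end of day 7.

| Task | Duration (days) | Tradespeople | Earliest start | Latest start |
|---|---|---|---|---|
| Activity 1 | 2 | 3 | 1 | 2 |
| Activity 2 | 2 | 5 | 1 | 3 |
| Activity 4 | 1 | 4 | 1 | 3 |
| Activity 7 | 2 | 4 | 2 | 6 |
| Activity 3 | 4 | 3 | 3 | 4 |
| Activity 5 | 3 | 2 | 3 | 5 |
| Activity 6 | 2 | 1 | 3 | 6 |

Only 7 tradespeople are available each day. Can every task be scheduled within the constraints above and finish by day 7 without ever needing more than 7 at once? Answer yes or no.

The minimum achievable peak is 8; 7 < 8, so no feasible schedule stays within the cap.

no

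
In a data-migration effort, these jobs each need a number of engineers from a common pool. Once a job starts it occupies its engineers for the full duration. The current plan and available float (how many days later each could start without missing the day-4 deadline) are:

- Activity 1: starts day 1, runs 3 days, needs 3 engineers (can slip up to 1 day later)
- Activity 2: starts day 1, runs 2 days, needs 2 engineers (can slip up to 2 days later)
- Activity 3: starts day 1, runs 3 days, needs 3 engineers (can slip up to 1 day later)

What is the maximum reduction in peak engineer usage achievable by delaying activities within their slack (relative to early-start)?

Early-start peak: d1:8  d2:8  d3:6  d4:0 ⇒ 8.
Leveled (Activity 1@1, Activity 2@1, Activity 3@1): d1:8  d2:8  d3:6  d4:0 ⇒ 8.
Reduction 8 − 8 = 0.

0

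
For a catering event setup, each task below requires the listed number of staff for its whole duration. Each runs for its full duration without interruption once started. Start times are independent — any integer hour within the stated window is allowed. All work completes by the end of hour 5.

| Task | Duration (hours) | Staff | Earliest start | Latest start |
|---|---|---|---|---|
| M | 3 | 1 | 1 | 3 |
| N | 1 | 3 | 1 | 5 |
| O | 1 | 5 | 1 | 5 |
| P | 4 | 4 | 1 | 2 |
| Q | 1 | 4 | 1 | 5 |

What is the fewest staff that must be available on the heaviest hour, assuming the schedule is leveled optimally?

Early-start (M@1, N@1, O@1, P@1, Q@1) gives peak 17: h1:17  h2:5  h3:5  h4:4  h5:0.
Shift O→5, Q→4.
Schedule M@1, N@1, O@5, P@1, Q@4: h1:8  h2:5  h3:5  h4:8  h5:5 — peak 8.

8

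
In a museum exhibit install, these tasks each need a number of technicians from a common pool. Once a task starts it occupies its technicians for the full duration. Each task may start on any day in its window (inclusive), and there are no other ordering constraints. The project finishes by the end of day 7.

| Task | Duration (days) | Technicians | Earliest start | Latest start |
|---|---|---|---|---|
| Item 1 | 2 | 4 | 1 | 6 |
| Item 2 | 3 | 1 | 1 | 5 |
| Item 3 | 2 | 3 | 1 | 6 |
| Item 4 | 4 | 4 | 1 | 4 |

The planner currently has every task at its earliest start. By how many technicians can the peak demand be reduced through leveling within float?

Early-start peak: d1:12  d2:12  d3:5  d4:4  d5:0  d6:0  d7:0 ⇒ 12.
Leveled (Item 1@1, Item 2@1, Item 3@3, Item 4@4): d1:5  d2:5  d3:4  d4:7  d5:4  d6:4  d7:4 ⇒ 7.
Reduction 12 − 7 = 5.

5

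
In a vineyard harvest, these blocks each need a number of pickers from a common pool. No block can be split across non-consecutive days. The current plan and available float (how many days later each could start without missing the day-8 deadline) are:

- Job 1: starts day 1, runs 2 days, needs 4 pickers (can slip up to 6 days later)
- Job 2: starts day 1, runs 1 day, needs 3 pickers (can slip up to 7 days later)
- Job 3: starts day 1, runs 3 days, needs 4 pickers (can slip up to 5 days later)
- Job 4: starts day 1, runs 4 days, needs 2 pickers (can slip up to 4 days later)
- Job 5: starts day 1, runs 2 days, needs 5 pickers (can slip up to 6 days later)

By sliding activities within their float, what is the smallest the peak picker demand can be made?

6

Early-start (Job 1@1, Job 2@1, Job 3@1, Job 4@1, Job 5@1) gives peak 18: d1:18  d2:15  d3:6  d4:2  d5:0  d6:0  d7:0  d8:0.
Shift Job 2→3, Job 3→4, Job 5→7.
Schedule Job 1@1, Job 2@3, Job 3@4, Job 4@1, Job 5@7: d1:6  d2:6  d3:5  d4:6  d5:4  d6:4  d7:5  d8:5 — peak 6.
Total picker-days = 41 over 8 days ⇒ peak ≥ ⌈41/8⌉ = 6, so 6 is optimal.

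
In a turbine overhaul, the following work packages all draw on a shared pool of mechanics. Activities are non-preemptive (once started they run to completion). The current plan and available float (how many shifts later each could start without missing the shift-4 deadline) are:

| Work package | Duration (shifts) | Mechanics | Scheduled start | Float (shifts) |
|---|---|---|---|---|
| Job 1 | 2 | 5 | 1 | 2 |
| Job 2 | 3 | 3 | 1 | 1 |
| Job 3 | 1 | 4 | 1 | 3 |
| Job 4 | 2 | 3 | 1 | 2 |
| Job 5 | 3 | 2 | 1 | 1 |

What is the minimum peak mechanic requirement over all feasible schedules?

Early-start (Job 1@1, Job 2@1, Job 3@1, Job 4@1, Job 5@1) gives peak 17: s1:17  s2:13  s3:5  s4:0.
Shift Job 3→4, Job 4→3.
Schedule Job 1@1, Job 2@1, Job 3@4, Job 4@3, Job 5@1: s1:10  s2:10  s3:8  s4:7 — peak 10.

10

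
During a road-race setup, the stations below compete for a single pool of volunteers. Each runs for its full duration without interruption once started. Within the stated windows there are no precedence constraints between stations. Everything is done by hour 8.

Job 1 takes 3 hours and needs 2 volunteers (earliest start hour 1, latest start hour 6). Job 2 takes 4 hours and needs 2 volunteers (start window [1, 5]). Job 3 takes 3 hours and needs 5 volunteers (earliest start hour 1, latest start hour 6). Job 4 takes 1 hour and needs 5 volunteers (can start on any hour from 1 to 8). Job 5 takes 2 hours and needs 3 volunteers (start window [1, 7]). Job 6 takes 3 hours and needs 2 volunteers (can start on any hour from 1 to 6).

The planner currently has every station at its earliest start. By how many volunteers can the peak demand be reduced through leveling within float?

12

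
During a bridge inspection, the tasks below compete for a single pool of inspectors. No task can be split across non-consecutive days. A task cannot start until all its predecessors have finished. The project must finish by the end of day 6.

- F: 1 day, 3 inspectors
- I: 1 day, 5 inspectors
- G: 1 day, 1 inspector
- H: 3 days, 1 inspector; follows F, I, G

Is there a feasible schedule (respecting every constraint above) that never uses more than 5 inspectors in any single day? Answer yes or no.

Schedule F@1, I@2, G@1, H@3: d1:4  d2:5  d3:1  d4:1  d5:1  d6:0 — peak 5 ≤ 5.

yes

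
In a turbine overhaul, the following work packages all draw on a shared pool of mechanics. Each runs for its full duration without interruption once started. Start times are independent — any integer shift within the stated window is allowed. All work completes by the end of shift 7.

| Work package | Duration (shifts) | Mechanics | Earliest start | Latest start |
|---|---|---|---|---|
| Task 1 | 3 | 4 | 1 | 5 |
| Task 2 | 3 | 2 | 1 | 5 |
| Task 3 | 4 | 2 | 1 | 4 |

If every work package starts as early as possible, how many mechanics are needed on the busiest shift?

8

Early-start schedule: Task 1@1, Task 2@1, Task 3@1.
Load per shift: shift 1: 8, shift 2: 8, shift 3: 8, shift 4: 2, shift 5: 0, shift 6: 0, shift 7: 0.
Peak is 8.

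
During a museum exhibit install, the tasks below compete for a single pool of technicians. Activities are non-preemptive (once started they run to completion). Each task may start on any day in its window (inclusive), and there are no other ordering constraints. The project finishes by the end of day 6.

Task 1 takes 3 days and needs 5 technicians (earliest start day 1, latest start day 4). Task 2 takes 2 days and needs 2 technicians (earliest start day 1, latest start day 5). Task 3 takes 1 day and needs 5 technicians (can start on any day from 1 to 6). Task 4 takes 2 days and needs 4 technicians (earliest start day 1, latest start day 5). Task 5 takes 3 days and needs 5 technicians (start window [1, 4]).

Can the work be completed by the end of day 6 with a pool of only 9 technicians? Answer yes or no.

no

The minimum achievable peak is 10; 9 < 10, so no feasible schedule stays within the cap.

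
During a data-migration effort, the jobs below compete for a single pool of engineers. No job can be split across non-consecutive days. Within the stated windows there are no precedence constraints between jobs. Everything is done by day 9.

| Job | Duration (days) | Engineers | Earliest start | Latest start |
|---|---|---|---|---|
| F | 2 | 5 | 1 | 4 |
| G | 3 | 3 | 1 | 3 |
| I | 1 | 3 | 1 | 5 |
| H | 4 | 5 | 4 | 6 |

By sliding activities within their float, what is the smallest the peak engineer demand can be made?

Early-start (F@1, G@1, I@1, H@4) gives peak 11: d1:11  d2:8  d3:3  d4:5  d5:5  d6:5  d7:5  d8:0  d9:0.
Shift G→3, I→3, H→6.
Schedule F@1, G@3, I@3, H@6: d1:5  d2:5  d3:6  d4:3  d5:3  d6:5  d7:5  d8:5  d9:5 — peak 6.

6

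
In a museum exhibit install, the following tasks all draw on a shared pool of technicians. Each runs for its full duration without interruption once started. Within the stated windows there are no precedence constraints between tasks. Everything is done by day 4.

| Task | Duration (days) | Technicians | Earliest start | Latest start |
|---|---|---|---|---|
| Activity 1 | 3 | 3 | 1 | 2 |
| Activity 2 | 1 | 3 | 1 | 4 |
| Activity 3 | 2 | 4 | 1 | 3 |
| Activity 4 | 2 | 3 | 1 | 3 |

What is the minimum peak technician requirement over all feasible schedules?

7

Early-start (Activity 1@1, Activity 2@1, Activity 3@1, Activity 4@1) gives peak 13: d1:13  d2:10  d3:3  d4:0.
Shift Activity 2→4, Activity 4→3.
Schedule Activity 1@1, Activity 2@4, Activity 3@1, Activity 4@3: d1:7  d2:7  d3:6  d4:6 — peak 7.
Total technician-days = 26 over 4 days ⇒ peak ≥ ⌈26/4⌉ = 7, so 7 is optimal.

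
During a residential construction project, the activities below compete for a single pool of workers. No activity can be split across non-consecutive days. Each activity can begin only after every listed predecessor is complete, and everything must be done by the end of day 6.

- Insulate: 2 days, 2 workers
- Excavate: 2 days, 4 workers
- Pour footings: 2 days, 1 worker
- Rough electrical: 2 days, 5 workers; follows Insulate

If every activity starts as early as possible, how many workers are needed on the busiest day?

Early-start schedule: Insulate@1, Excavate@1, Pour footings@1, Rough electrical@3.
Load per day: day 1: 7, day 2: 7, day 3: 5, day 4: 5, day 5: 0, day 6: 0.
Peak is 7.

7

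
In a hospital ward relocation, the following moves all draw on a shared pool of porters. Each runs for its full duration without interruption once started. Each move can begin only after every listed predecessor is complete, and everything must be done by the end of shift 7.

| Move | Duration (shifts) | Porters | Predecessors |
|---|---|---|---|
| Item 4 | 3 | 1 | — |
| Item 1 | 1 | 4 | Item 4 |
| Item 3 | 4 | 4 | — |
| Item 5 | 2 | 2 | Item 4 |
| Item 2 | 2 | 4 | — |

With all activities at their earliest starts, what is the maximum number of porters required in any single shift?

10

Early-start schedule: Item 4@1, Item 1@4, Item 3@1, Item 5@4, Item 2@1.
Load per shift: shift 1: 9, shift 2: 9, shift 3: 5, shift 4: 10, shift 5: 2, shift 6: 0, shift 7: 0.
Peak is 10.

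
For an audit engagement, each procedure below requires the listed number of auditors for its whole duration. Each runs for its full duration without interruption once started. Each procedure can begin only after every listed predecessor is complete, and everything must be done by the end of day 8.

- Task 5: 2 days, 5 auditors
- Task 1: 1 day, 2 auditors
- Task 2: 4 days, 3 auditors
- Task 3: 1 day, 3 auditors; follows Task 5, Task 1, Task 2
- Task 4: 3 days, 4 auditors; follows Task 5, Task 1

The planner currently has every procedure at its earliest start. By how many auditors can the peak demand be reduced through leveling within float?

3

Early-start peak: d1:10  d2:8  d3:7  d4:7  d5:7  d6:0  d7:0  d8:0 ⇒ 10.
Leveled (Task 5@1, Task 1@1, Task 2@3, Task 3@7, Task 4@3): d1:7  d2:5  d3:7  d4:7  d5:7  d6:3  d7:3  d8:0 ⇒ 7.
Reduction 10 − 7 = 3.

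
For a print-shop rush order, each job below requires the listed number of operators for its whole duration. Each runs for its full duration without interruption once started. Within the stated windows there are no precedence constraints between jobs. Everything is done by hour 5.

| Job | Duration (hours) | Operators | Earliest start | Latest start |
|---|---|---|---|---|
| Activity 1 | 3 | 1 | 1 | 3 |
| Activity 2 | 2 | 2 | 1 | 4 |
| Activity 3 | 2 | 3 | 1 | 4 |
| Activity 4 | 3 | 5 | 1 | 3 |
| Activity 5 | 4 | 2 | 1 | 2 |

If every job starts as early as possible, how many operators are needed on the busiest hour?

13

Early-start schedule: Activity 1@1, Activity 2@1, Activity 3@1, Activity 4@1, Activity 5@1.
Load per hour: hour 1: 13, hour 2: 13, hour 3: 8, hour 4: 2, hour 5: 0.
Peak is 13.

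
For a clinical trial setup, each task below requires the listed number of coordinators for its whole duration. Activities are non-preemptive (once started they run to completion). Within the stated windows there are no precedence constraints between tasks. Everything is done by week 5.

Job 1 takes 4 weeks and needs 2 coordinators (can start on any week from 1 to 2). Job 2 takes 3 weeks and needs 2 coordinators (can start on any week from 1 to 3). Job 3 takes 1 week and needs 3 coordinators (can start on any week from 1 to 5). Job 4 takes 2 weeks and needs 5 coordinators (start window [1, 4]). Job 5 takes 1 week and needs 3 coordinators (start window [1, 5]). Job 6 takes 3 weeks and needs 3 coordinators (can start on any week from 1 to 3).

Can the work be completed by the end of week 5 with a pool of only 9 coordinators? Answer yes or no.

yes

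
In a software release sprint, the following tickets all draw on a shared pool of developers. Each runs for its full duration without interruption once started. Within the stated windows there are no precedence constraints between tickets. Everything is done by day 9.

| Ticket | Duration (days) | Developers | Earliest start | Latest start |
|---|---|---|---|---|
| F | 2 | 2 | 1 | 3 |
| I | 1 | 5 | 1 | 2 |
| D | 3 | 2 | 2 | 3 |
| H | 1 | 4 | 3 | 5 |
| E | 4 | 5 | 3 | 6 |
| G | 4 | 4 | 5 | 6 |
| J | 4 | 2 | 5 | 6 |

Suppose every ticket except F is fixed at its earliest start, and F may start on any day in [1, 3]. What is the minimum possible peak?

F@1: d1:7  d2:4  d3:11  d4:7  d5:11  d6:11  d7:6  d8:6  d9:0 → peak 11
F@2: d1:5  d2:4  d3:13  d4:7  d5:11  d6:11  d7:6  d8:6  d9:0 → peak 13
F@3: d1:5  d2:2  d3:13  d4:9  d5:11  d6:11  d7:6  d8:6  d9:0 → peak 13
Best is F@1, peak 11.

11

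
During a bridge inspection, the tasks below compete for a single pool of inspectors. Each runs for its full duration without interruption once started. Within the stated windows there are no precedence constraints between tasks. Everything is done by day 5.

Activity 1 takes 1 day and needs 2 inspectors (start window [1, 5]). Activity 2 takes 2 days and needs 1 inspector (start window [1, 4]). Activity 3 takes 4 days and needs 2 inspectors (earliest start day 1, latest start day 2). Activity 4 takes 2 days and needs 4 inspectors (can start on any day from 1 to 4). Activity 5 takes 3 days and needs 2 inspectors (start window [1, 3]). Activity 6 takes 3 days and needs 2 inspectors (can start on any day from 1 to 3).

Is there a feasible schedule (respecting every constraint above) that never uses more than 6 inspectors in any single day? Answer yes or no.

Total inspector-days = 32; over 5 days the average is 32/5 > 6, so some day must exceed 6.

no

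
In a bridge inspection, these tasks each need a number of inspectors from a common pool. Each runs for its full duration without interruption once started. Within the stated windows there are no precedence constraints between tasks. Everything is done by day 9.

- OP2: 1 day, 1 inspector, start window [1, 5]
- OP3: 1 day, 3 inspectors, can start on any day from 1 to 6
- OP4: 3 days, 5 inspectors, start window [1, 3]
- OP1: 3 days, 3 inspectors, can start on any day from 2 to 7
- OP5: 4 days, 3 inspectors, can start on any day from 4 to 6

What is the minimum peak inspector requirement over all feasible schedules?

Early-start (OP2@1, OP3@1, OP4@1, OP1@2, OP5@4) gives peak 9: d1:9  d2:8  d3:8  d4:6  d5:3  d6:3  d7:3  d8:0  d9:0.
Shift OP4→2, OP1→5, OP5→5.
Schedule OP2@1, OP3@1, OP4@2, OP1@5, OP5@5: d1:4  d2:5  d3:5  d4:5  d5:6  d6:6  d7:6  d8:3  d9:0 — peak 6.

6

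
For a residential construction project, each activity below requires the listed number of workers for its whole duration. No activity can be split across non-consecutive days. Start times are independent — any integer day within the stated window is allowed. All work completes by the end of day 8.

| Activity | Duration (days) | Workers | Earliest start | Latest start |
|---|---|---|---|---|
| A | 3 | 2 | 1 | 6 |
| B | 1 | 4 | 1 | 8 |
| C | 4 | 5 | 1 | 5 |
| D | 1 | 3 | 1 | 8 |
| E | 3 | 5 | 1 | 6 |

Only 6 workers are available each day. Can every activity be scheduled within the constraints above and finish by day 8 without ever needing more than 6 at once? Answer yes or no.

no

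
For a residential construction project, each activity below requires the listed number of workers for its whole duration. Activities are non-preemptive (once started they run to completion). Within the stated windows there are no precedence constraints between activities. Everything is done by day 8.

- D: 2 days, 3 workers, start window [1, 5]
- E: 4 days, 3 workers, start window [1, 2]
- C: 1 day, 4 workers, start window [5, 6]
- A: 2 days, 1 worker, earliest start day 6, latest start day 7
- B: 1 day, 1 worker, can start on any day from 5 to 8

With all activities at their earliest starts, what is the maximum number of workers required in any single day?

6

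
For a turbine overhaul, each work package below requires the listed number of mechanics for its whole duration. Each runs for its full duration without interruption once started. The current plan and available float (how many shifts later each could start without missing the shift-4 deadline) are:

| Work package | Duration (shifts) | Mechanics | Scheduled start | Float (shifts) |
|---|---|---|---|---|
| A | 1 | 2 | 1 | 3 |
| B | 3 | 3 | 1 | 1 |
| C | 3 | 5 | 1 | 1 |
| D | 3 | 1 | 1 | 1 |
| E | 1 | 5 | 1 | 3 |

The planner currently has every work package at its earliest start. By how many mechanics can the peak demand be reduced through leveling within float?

7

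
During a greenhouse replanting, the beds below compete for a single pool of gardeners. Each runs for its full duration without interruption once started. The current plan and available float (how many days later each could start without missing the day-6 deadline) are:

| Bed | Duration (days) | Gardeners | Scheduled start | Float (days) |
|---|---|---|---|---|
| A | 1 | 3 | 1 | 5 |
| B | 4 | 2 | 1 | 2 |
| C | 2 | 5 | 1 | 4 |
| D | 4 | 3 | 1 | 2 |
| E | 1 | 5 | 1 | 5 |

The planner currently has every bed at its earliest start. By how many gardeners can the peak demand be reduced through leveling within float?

10

Early-start peak: d1:18  d2:10  d3:5  d4:5  d5:0  d6:0 ⇒ 18.
Leveled (A@1, B@1, C@5, D@3, E@2): d1:5  d2:7  d3:5  d4:5  d5:8  d6:8 ⇒ 8.
Reduction 18 − 8 = 10.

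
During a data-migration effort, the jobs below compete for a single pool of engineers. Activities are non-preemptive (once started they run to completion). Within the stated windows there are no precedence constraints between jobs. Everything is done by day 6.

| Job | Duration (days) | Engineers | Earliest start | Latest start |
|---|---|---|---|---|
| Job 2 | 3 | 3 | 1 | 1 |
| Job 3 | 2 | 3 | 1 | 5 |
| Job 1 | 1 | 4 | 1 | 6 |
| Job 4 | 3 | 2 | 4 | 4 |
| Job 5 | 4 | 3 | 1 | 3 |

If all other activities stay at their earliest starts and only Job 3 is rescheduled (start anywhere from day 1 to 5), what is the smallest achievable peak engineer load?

10

Job 3@1: d1:13  d2:9  d3:6  d4:5  d5:2  d6:2 → peak 13
Job 3@2: d1:10  d2:9  d3:9  d4:5  d5:2  d6:2 → peak 10
Job 3@3: d1:10  d2:6  d3:9  d4:8  d5:2  d6:2 → peak 10
Job 3@4: d1:10  d2:6  d3:6  d4:8  d5:5  d6:2 → peak 10
Job 3@5: d1:10  d2:6  d3:6  d4:5  d5:5  d6:5 → peak 10
Best is Job 3@2, peak 10.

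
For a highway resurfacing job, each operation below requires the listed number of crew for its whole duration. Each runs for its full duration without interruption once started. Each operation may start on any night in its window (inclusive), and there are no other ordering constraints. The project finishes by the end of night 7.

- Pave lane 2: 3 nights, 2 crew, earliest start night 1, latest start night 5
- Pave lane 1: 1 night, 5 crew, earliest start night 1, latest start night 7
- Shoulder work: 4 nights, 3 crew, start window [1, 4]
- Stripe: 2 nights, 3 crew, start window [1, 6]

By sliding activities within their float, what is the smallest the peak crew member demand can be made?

5

Early-start (Pave lane 2@1, Pave lane 1@1, Shoulder work@1, Stripe@1) gives peak 13: n1:13  n2:8  n3:5  n4:3  n5:0  n6:0  n7:0.
Shift Pave lane 1→5, Stripe→6.
Schedule Pave lane 2@1, Pave lane 1@5, Shoulder work@1, Stripe@6: n1:5  n2:5  n3:5  n4:3  n5:5  n6:3  n7:3 — peak 5.
Total crew member-nights = 29 over 7 nights ⇒ peak ≥ ⌈29/7⌉ = 5, so 5 is optimal.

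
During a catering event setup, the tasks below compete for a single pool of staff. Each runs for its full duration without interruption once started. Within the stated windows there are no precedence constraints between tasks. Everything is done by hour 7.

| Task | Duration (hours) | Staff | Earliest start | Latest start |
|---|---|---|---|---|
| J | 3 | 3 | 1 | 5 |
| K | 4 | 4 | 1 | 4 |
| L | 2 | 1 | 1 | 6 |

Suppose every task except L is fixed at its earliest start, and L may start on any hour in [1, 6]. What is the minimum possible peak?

L@1: h1:8  h2:8  h3:7  h4:4  h5:0  h6:0  h7:0 → peak 8
L@2: h1:7  h2:8  h3:8  h4:4  h5:0  h6:0  h7:0 → peak 8
L@3: h1:7  h2:7  h3:8  h4:5  h5:0  h6:0  h7:0 → peak 8
L@4: h1:7  h2:7  h3:7  h4:5  h5:1  h6:0  h7:0 → peak 7
L@5: h1:7  h2:7  h3:7  h4:4  h5:1  h6:1  h7:0 → peak 7
L@6: h1:7  h2:7  h3:7  h4:4  h5:0  h6:1  h7:1 → peak 7
Best is L@4, peak 7.

7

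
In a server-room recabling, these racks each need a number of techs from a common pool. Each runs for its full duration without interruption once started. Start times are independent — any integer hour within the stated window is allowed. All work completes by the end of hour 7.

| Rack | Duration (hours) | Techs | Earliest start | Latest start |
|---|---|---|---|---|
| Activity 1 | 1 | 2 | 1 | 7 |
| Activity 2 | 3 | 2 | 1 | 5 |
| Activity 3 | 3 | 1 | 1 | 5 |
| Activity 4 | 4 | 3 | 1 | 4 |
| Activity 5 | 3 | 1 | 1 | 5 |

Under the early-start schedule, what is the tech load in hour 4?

At early start, hour 4 has: Activity 4.
Demand: 3 = 3.

3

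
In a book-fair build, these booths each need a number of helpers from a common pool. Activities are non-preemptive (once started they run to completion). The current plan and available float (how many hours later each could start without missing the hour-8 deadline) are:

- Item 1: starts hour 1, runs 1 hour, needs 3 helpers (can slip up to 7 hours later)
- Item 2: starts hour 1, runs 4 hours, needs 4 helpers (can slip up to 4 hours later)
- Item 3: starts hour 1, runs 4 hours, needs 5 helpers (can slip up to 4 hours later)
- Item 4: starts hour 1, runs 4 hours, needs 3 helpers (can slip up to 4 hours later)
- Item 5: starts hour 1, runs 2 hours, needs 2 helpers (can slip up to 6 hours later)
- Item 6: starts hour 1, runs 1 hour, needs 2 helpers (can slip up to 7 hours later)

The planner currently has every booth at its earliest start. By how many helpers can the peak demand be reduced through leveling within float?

Early-start peak: h1:19  h2:14  h3:12  h4:12  h5:0  h6:0  h7:0  h8:0 ⇒ 19.
Leveled (Item 1@1, Item 2@1, Item 3@5, Item 4@2, Item 5@6, Item 6@8): h1:7  h2:7  h3:7  h4:7  h5:8  h6:7  h7:7  h8:7 ⇒ 8.
Reduction 19 − 8 = 11.

11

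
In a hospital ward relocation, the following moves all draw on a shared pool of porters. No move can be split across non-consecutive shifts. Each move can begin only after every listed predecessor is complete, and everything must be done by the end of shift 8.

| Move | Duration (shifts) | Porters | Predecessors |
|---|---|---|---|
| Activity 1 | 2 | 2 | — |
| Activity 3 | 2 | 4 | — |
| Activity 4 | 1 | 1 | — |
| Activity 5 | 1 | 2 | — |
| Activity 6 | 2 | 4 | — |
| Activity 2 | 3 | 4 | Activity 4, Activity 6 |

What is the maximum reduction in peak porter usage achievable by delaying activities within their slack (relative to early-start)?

7

Early-start peak: s1:13  s2:10  s3:4  s4:4  s5:4  s6:0  s7:0  s8:0 ⇒ 13.
Leveled (Activity 1@1, Activity 3@1, Activity 4@3, Activity 5@3, Activity 6@4, Activity 2@6): s1:6  s2:6  s3:3  s4:4  s5:4  s6:4  s7:4  s8:4 ⇒ 6.
Reduction 13 − 6 = 7.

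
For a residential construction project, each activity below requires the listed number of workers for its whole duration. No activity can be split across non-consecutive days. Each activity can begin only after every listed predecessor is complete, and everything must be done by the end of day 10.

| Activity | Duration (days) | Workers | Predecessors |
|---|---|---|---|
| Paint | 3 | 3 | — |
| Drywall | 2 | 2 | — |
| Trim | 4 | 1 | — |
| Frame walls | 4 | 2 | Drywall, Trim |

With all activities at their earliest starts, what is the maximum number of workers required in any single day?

6

Early-start schedule: Paint@1, Drywall@1, Trim@1, Frame walls@5.
Load per day: day 1: 6, day 2: 6, day 3: 4, day 4: 1, day 5: 2, day 6: 2, day 7: 2, day 8: 2, day 9: 0, day 10: 0.
Peak is 6.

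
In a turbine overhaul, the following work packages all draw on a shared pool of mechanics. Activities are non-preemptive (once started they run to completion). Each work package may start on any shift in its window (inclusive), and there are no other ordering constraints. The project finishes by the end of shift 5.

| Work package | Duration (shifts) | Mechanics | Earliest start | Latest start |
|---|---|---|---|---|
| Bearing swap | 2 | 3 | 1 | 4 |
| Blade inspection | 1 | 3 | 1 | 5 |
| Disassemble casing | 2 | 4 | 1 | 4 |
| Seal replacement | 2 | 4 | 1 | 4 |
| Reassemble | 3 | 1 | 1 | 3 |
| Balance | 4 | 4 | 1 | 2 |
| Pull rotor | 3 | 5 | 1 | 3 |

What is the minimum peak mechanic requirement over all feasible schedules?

Early-start (Bearing swap@1, Blade inspection@1, Disassemble casing@1, Seal replacement@1, Reassemble@1, Balance@1, Pull rotor@1) gives peak 24: s1:24  s2:21  s3:10  s4:4  s5:0.
Shift Seal replacement→4, Balance→2, Pull rotor→3.
Schedule Bearing swap@1, Blade inspection@1, Disassemble casing@1, Seal replacement@4, Reassemble@1, Balance@2, Pull rotor@3: s1:11  s2:12  s3:10  s4:13  s5:13 — peak 13.

13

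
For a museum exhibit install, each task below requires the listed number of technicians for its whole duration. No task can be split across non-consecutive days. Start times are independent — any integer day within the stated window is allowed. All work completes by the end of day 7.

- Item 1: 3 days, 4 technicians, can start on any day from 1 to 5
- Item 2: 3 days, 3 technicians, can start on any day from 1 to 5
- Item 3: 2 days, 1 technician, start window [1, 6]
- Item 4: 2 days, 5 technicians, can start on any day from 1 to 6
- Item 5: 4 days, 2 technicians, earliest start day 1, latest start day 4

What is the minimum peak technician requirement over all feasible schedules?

Early-start (Item 1@1, Item 2@1, Item 3@1, Item 4@1, Item 5@1) gives peak 15: d1:15  d2:15  d3:9  d4:2  d5:0  d6:0  d7:0.
Shift Item 3→4, Item 4→6, Item 5→4.
Schedule Item 1@1, Item 2@1, Item 3@4, Item 4@6, Item 5@4: d1:7  d2:7  d3:7  d4:3  d5:3  d6:7  d7:7 — peak 7.

7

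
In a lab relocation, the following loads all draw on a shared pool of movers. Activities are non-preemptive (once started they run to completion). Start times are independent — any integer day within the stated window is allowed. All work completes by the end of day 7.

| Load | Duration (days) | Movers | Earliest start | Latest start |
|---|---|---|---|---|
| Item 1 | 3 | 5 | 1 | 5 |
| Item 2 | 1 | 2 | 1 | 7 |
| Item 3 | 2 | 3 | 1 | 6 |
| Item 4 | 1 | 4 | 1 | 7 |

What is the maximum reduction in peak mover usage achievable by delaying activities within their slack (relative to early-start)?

Early-start peak: d1:14  d2:8  d3:5  d4:0  d5:0  d6:0  d7:0 ⇒ 14.
Leveled (Item 1@1, Item 2@4, Item 3@4, Item 4@6): d1:5  d2:5  d3:5  d4:5  d5:3  d6:4  d7:0 ⇒ 5.
Reduction 14 − 5 = 9.

9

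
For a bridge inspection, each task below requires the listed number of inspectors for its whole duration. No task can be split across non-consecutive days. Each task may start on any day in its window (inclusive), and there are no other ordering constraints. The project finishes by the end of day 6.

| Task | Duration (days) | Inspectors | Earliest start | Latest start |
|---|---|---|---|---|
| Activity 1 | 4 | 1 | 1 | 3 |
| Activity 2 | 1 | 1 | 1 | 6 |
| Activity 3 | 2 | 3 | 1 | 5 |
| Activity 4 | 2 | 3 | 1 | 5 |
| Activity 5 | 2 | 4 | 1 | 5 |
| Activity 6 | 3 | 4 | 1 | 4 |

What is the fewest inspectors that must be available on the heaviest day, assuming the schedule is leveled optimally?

Early-start (Activity 1@1, Activity 2@1, Activity 3@1, Activity 4@1, Activity 5@1, Activity 6@1) gives peak 16: d1:16  d2:15  d3:5  d4:1  d5:0  d6:0.
Shift Activity 5→5, Activity 6→3.
Schedule Activity 1@1, Activity 2@1, Activity 3@1, Activity 4@1, Activity 5@5, Activity 6@3: d1:8  d2:7  d3:5  d4:5  d5:8  d6:4 — peak 8.

8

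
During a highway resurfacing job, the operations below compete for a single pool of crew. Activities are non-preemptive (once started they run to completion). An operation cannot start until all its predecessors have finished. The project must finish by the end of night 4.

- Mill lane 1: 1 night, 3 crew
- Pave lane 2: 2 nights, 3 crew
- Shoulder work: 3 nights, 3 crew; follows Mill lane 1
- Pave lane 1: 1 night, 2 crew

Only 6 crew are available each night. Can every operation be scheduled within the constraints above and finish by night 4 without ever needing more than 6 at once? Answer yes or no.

yes

Schedule Mill lane 1@1, Pave lane 2@1, Shoulder work@2, Pave lane 1@3: n1:6  n2:6  n3:5  n4:3 — peak 6 ≤ 6.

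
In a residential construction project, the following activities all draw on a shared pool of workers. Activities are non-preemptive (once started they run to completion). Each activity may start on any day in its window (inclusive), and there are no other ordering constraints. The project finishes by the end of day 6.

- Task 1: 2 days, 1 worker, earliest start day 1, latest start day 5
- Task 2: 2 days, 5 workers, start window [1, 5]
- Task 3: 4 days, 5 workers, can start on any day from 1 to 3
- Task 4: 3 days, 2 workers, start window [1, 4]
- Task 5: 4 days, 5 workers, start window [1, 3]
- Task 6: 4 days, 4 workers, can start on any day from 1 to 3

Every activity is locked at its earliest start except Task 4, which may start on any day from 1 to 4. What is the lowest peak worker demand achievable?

20

Task 4@1: d1:22  d2:22  d3:16  d4:14  d5:0  d6:0 → peak 22
Task 4@2: d1:20  d2:22  d3:16  d4:16  d5:0  d6:0 → peak 22
Task 4@3: d1:20  d2:20  d3:16  d4:16  d5:2  d6:0 → peak 20
Task 4@4: d1:20  d2:20  d3:14  d4:16  d5:2  d6:2 → peak 20
Best is Task 4@3, peak 20.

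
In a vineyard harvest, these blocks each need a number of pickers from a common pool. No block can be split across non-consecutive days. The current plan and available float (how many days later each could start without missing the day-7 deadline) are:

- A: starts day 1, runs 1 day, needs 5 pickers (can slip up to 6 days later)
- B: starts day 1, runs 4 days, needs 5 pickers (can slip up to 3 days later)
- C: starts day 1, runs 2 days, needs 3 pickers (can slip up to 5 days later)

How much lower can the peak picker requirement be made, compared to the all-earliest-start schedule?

Early-start peak: d1:13  d2:8  d3:5  d4:5  d5:0  d6:0  d7:0 ⇒ 13.
Leveled (A@1, B@2, C@6): d1:5  d2:5  d3:5  d4:5  d5:5  d6:3  d7:3 ⇒ 5.
Reduction 13 − 5 = 8.

8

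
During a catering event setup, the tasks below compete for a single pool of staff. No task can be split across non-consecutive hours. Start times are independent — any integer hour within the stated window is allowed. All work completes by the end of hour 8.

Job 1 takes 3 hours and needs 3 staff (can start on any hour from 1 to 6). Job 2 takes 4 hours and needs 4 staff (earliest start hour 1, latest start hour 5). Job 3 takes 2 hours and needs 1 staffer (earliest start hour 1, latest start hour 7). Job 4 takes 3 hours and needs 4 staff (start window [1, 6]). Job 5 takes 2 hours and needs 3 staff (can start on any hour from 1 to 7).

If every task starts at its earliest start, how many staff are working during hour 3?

11

At early start, hour 3 has: Job 1, Job 2, Job 4.
Demand: 3 + 4 + 4 = 11.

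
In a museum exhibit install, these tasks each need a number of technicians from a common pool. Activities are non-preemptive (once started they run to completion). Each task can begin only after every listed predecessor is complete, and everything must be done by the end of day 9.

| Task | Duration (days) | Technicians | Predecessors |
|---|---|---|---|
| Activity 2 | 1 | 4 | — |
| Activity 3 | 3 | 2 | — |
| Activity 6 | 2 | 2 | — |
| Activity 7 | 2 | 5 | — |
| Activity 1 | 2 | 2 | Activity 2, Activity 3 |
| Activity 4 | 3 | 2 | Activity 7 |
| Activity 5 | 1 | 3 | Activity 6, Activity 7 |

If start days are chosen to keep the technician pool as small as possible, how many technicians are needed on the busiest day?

5

Early-start (Activity 2@1, Activity 3@1, Activity 6@1, Activity 7@1, Activity 1@4, Activity 4@3, Activity 5@3) gives peak 13: d1:13  d2:9  d3:7  d4:4  d5:4  d6:0  d7:0  d8:0  d9:0.
Shift Activity 3→2, Activity 6→2, Activity 7→5, Activity 1→7, Activity 4→7, Activity 5→9.
Schedule Activity 2@1, Activity 3@2, Activity 6@2, Activity 7@5, Activity 1@7, Activity 4@7, Activity 5@9: d1:4  d2:4  d3:4  d4:2  d5:5  d6:5  d7:4  d8:4  d9:5 — peak 5.
Total technician-days = 37 over 9 days ⇒ peak ≥ ⌈37/9⌉ = 5, so 5 is optimal.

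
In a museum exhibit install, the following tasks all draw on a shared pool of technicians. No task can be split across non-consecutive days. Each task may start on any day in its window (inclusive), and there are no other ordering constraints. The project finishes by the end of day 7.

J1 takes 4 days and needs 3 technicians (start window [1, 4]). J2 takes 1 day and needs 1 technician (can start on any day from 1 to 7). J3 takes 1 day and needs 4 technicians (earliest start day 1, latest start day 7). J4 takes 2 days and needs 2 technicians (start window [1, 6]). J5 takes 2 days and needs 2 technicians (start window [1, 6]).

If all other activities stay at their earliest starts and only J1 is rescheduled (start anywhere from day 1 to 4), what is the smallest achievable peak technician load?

J1@1: d1:12  d2:7  d3:3  d4:3  d5:0  d6:0  d7:0 → peak 12
J1@2: d1:9  d2:7  d3:3  d4:3  d5:3  d6:0  d7:0 → peak 9
J1@3: d1:9  d2:4  d3:3  d4:3  d5:3  d6:3  d7:0 → peak 9
J1@4: d1:9  d2:4  d3:0  d4:3  d5:3  d6:3  d7:3 → peak 9
Best is J1@2, peak 9.

9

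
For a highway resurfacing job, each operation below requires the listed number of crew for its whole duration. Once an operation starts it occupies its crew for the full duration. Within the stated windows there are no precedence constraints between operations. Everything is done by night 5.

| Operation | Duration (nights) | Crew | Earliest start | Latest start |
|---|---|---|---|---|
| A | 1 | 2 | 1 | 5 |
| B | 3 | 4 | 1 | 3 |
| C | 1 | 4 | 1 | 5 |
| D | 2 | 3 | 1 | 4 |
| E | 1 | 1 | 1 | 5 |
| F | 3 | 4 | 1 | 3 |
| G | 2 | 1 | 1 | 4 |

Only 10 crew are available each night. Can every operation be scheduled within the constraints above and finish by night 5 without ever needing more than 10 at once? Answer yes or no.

Schedule A@1, B@1, C@2, D@4, E@1, F@3, G@4: n1:7  n2:8  n3:8  n4:8  n5:8 — peak 8 ≤ 10.

yes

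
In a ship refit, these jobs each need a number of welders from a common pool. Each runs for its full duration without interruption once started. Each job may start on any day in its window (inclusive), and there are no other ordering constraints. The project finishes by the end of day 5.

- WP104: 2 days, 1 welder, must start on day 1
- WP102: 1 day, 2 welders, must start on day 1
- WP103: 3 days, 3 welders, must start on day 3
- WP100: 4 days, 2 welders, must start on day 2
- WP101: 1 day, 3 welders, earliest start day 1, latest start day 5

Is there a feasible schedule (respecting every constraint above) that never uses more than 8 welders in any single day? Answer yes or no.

Schedule WP104@1, WP102@1, WP103@3, WP100@2, WP101@1: d1:6  d2:3  d3:5  d4:5  d5:5 — peak 6 ≤ 8.

yes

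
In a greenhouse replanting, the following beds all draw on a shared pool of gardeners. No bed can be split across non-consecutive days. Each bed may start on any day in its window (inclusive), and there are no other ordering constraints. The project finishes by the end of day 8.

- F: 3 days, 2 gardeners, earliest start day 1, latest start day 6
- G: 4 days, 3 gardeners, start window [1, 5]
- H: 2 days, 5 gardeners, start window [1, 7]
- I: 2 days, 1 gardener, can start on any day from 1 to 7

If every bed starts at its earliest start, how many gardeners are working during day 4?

3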